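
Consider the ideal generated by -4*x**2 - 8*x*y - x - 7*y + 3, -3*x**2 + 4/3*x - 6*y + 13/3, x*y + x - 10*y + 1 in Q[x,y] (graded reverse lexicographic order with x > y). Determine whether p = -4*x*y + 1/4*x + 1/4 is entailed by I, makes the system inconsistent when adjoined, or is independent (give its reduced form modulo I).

First compute the reduced Gröbner basis of I by Buchberger's algorithm.
f_1 = -4*x**2 - 8*x*y - x - 7*y + 3, LT = x**2.
f_2 = -3*x**2 + 4/3*x - 6*y + 13/3, LT = x**2.
f_3 = x*y + x - 10*y + 1, LT = x*y.

S(f_1,f_2): lcm = x**2. S = 2*x*y + 25/36*x - 1/4*y + 25/36.
  leading term x*y: subtract (2)·f_3 from 2*x*y + 25/36*x - 1/4*y + 25/36 → -47/36*x + 79/4*y - 47/36
  leading term x: no divisor's leading term divides it; move -47/36*x to the remainder.
  leading term y: no divisor's leading term divides it; move 79/4*y to the remainder.
  leading term 1: no divisor's leading term divides it; move -47/36 to the remainder.
  remainder -47/36*x + 79/4*y - 47/36 ≠ 0; add h_4 = -47/36*x + 79/4*y - 47/36 to the basis.

S(f_1,f_3): lcm = x**2*y. S = 2*x*y**2 - x**2 + 41/4*x*y + 7/4*y**2 - x - 3/4*y.
  leading term x*y**2: subtract (2*y)·f_3 from 2*x*y**2 - x**2 + 41/4*x*y + 7/4*y**2 - x - 3/4*y → -x**2 + 33/4*x*y + 87/4*y**2 - x - 11/4*y
  leading term x**2: subtract (1/4)·f_1 from -x**2 + 33/4*x*y + 87/4*y**2 - x - 11/4*y → 41/4*x*y + 87/4*y**2 - 3/4*x - y - 3/4
  leading term x*y: subtract (41/4)·f_3 from 41/4*x*y + 87/4*y**2 - 3/4*x - y - 3/4 → 87/4*y**2 - 11*x + 203/2*y - 11
  leading term y**2: no divisor's leading term divides it; move 87/4*y**2 to the remainder.
  leading term x: subtract (396/47)·h_4 from -11*x + 203/2*y - 11 → -6101/94*y
  leading term y: no divisor's leading term divides it; move -6101/94*y to the remainder.
  remainder 87/4*y**2 - 6101/94*y ≠ 0; add h_5 = 87/4*y**2 - 6101/94*y to the basis.

S(f_2,f_3): lcm = x**2*y. S = -x**2 + 86/9*x*y + 2*y**2 - x - 13/9*y.
  leading term x**2: subtract (1/4)·f_1 from -x**2 + 86/9*x*y + 2*y**2 - x - 13/9*y → 104/9*x*y + 2*y**2 - 3/4*x + 11/36*y - 3/4
  leading term x*y: subtract (104/9)·f_3 from 104/9*x*y + 2*y**2 - 3/4*x + 11/36*y - 3/4 → 2*y**2 - 443/36*x + 4171/36*y - 443/36
  leading term y**2: subtract (8/87)·h_5 from 2*y**2 - 443/36*x + 4171/36*y - 443/36 → -443/36*x + 5977921/49068*y - 443/36
  leading term x: subtract (443/47)·h_4 from -443/36*x + 5977921/49068*y - 443/36 → -789074/12267*y
  leading term y: no divisor's leading term divides it; move -789074/12267*y to the remainder.
  remainder -789074/12267*y ≠ 0; add h_6 = -789074/12267*y to the basis.

The other S-polynomials (S(f_1,h_4), S(f_2,h_4), S(f_3,h_4), S(f_1,h_5), S(f_2,h_5), S(f_3,h_5), S(h_4,h_5), S(f_1,h_6), S(f_2,h_6), S(f_3,h_6), S(h_4,h_6), S(h_5,h_6)) all reduce to 0 modulo the current basis, so we have a Gröbner basis.
Inter-reduce: drop elements whose leading term is divisible by another's, tail-reduce, and make monic.
Reduced Gröbner basis: {x + 1, y}.
Label its elements g_1 = x + 1, g_2 = y.

Reduce p = -4*x*y + 1/4*x + 1/4 modulo G:
  leading term x*y: subtract (-4*y)·g_1 from -4*x*y + 1/4*x + 1/4 → 1/4*x + 4*y + 1/4
  leading term x: subtract (1/4)·g_1 from 1/4*x + 4*y + 1/4 → 4*y
  leading term y: subtract (4)·g_2 from 4*y → 0
  normal form = 0.
Since the normal form is 0, p ∈ I.

The remainder on division by a Gröbner basis is unique — it is the normal form.

-4*x*y + 1/4*x + 1/4 lies in I (it reduces to 0).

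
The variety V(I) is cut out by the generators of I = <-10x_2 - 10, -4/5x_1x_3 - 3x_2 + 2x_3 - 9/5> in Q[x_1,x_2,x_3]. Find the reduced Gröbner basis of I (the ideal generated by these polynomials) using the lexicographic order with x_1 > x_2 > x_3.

f_1 = -10x_2 - 10, LT = x_2.
f_2 = -4/5x_1x_3 - 3x_2 + 2x_3 - 9/5, LT = x_1x_3.

The S-polynomials (S(f_1,f_2)) all reduce to 0 modulo the current basis, so we have a Gröbner basis.

G = {x_1x_3 - 5/2x_3 - 3/2, x_2 + 1}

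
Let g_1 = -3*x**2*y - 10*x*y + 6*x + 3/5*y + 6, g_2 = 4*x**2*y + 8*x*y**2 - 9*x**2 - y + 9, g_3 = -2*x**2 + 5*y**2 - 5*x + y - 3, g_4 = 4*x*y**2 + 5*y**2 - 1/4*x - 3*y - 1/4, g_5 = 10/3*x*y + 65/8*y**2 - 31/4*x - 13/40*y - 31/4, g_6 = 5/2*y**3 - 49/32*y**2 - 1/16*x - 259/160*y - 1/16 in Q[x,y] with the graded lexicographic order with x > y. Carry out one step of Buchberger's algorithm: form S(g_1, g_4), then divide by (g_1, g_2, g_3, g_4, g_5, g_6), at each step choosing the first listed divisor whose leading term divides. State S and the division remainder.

S(g_1, g_4) = 25/12*x*y**2 + 1/16*x**2 - 5/4*x*y - 1/5*y**2 + 1/16*x - 2*y; remainder on division = 383/960*y**2 - 551/192*x - 169/320*y - 551/192.

lcm(LM(g_1), LM(g_4)) = x**2*y**2.
S = (lcm/LT(g_1))·g_1 − (lcm/LT(g_4))·g_4 = 25/12*x*y**2 + 1/16*x**2 - 5/4*x*y - 1/5*y**2 + 1/16*x - 2*y.
Reduce S modulo (g_1, g_2, g_3, g_4, g_5, g_6) in that order:
  leading term x*y**2: subtract (25/48)·g_4 from 25/12*x*y**2 + 1/16*x**2 - 5/4*x*y - 1/5*y**2 + 1/16*x - 2*y → 1/16*x**2 - 5/4*x*y - 673/240*y**2 + 37/192*x - 7/16*y + 25/192
  leading term x**2: subtract (-1/32)·g_3 from 1/16*x**2 - 5/4*x*y - 673/240*y**2 + 37/192*x - 7/16*y + 25/192 → -5/4*x*y - 1271/480*y**2 + 7/192*x - 13/32*y + 7/192
  leading term x*y: subtract (-3/8)·g_5 from -5/4*x*y - 1271/480*y**2 + 7/192*x - 13/32*y + 7/192 → 383/960*y**2 - 551/192*x - 169/320*y - 551/192
  leading term y**2: no divisor's leading term divides it; move 383/960*y**2 to the remainder.
  leading term x: no divisor's leading term divides it; move -551/192*x to the remainder.
  leading term y: no divisor's leading term divides it; move -169/320*y to the remainder.
  leading term 1: no divisor's leading term divides it; move -551/192 to the remainder.
The remainder 383/960*y**2 - 551/192*x - 169/320*y - 551/192 is nonzero, so it would be added as the next basis element.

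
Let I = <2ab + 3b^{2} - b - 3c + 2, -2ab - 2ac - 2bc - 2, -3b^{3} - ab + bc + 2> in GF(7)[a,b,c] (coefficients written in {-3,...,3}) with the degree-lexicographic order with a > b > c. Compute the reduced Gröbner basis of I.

This is the nonlinear analogue of row-reducing a linear system.

f_1 = 2ab + 3b^{2} - b - 3c + 2, LT = ab.
f_2 = -2ab - 2ac - 2bc - 2, LT = ab.
f_3 = -3b^{3} - ab + bc + 2, LT = b^{3}.

S(f_1,f_2): lcm = ab. S = -ac - 2b^{2} - bc + 3b + 2c.
  reduce S modulo (f_1, f_2, f_3):
  remainder -ac - 2b^{2} - bc + 3b + 2c ≠ 0; add g_4 = -ac - 2b^{2} - bc + 3b + 2c to the basis.

S(f_1,f_3): lcm = ab^{3}. S = -2b^{4} + 2a^{2}b - 2abc + 3b^{3} + 2b^{2}c + b^{2} + 3a.
  reduce S modulo (f_1, f_2, f_3, g_4):
  remainder 2b^{2}c + 2b^{2} - 3bc - 3c^{2} + a + 3b + c + 2 ≠ 0; add g_5 = 2b^{2}c + 2b^{2} - 3bc - 3c^{2} + a + 3b + c + 2 to the basis.

S(f_2,f_3): lcm = ab^{3}. S = ab^{2}c + b^{3}c + 2a^{2}b - 2abc + b^{2} + 3a.
  reduce S modulo (f_1, f_2, f_3, g_4, g_5):
  remainder -bc^{2} - 2b^{2} - bc + 3c^{2} + 2a - b - c + 2 ≠ 0; add g_6 = -bc^{2} - 2b^{2} - bc + 3c^{2} + 2a - b - c + 2 to the basis.

S(f_1,g_4): lcm = abc. S = -2b^{3} - 3b^{2}c + 3b^{2} - 2bc + 2c^{2} + c.
  reduce S modulo (f_1, f_2, f_3, g_4, g_5, g_6):
  remainder -2b^{2} + bc + c^{2} - 2a - b + 1 ≠ 0; add g_7 = -2b^{2} + bc + c^{2} - 2a - b + 1 to the basis.

S(f_1,g_5): lcm = ab^{2}c. S = -2b^{3}c - ab^{2} - 2abc - 2ac^{2} + 3b^{2}c + 2bc^{2} + 3a^{2} + 2ab + 3ac + bc - a.
  reduce S modulo (f_1, f_2, f_3, g_4, g_5, g_6, g_7):
  remainder 3a^{2} + 2bc - 2c^{2} - 3a + c + 1 ≠ 0; add g_8 = 3a^{2} + 2bc - 2c^{2} - 3a + c + 1 to the basis.

S(f_2,g_5): lcm = ab^{2}c. S = abc^{2} + b^{2}c^{2} - ab^{2} - 2abc - 2ac^{2} + 3a^{2} + 2ab + 3ac + bc - a.
  reduce S modulo (f_1, f_2, f_3, g_4, g_5, g_6, g_7, g_8):
  remainder -c^{3} + bc - 2c^{2} + a - b + 3c + 1 ≠ 0; add g_9 = -c^{3} + bc - 2c^{2} + a - b + 3c + 1 to the basis.

The other S-polynomials (S(f_2,g_4), S(f_3,g_4), S(f_3,g_5), S(g_4,g_5), S(f_1,g_6), S(f_2,g_6), S(f_3,g_6), S(g_4,g_6), S(g_5,g_6), S(f_1,g_7), S(f_2,g_7), S(f_3,g_7), S(g_4,g_7), S(g_5,g_7), S(g_6,g_7), S(f_1,g_8), S(f_2,g_8), S(f_3,g_8), S(g_4,g_8), S(g_5,g_8), S(g_6,g_8), S(g_7,g_8), S(f_1,g_9), S(f_2,g_9), S(f_3,g_9), S(g_4,g_9), S(g_5,g_9), S(g_6,g_9), S(g_7,g_9), S(g_8,g_9)) all reduce to 0 modulo the current basis, so we have a Gröbner basis.
Inter-reduce: drop elements whose leading term is divisible by another's, tail-reduce, and make monic.

G = {bc^{2} + 2bc - 2c^{2} + 3a + c - 1, c^{3} - bc + 2c^{2} - a + b - 3c - 1, a^{2} + 3bc - 3c^{2} - a - 2c - 2, ab - bc - c^{2} + 2a - 3b + 2c, ac + 2bc + c^{2} - 2a + 3b - 2c + 1, b^{2} + 3bc + 3c^{2} + a - 3b + 3}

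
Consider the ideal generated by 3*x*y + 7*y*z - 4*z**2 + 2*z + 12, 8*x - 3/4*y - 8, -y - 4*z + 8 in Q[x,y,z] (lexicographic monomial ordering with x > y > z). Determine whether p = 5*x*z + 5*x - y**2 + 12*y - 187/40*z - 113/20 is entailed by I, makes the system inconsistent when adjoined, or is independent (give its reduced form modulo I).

First compute the reduced Gröbner basis of I by Buchberger's algorithm.
f_1 = 3*x*y + 7*y*z - 4*z**2 + 2*z + 12, LT = x*y.
f_2 = 8*x - 3/4*y - 8, LT = x.
f_3 = -y - 4*z + 8, LT = y.

S(f_1,f_2): lcm = x*y. S = 3/32*y**2 + 7/3*y*z + y - 4/3*z**2 + 2/3*z + 4.
  leading term y**2: subtract (-3/32*y)·f_3 from 3/32*y**2 + 7/3*y*z + y - 4/3*z**2 + 2/3*z + 4 → 47/24*y*z + 7/4*y - 4/3*z**2 + 2/3*z + 4
  leading term y*z: subtract (-47/24*z)·f_3 from 47/24*y*z + 7/4*y - 4/3*z**2 + 2/3*z + 4 → 7/4*y - 55/6*z**2 + 49/3*z + 4
  leading term y: subtract (-7/4)·f_3 from 7/4*y - 55/6*z**2 + 49/3*z + 4 → -55/6*z**2 + 28/3*z + 18
  leading term z**2: no divisor's leading term divides it; move -55/6*z**2 to the remainder.
  leading term z: no divisor's leading term divides it; move 28/3*z to the remainder.
  leading term 1: no divisor's leading term divides it; move 18 to the remainder.
  remainder -55/6*z**2 + 28/3*z + 18 ≠ 0; add h_4 = -55/6*z**2 + 28/3*z + 18 to the basis.

S(f_1,f_3): lcm = x*y. S = -4*x*z + 8*x + 7/3*y*z - 4/3*z**2 + 2/3*z + 4.
  leading term x*z: subtract (-1/2*z)·f_2 from -4*x*z + 8*x + 7/3*y*z - 4/3*z**2 + 2/3*z + 4 → 8*x + 47/24*y*z - 4/3*z**2 - 10/3*z + 4
  leading term x: subtract (1)·f_2 from 8*x + 47/24*y*z - 4/3*z**2 - 10/3*z + 4 → 47/24*y*z + 3/4*y - 4/3*z**2 - 10/3*z + 12
  leading term y*z: subtract (-47/24*z)·f_3 from 47/24*y*z + 3/4*y - 4/3*z**2 - 10/3*z + 12 → 3/4*y - 55/6*z**2 + 37/3*z + 12
  leading term y: subtract (-3/4)·f_3 from 3/4*y - 55/6*z**2 + 37/3*z + 12 → -55/6*z**2 + 28/3*z + 18
  leading term z**2: subtract (1)·h_4 from -55/6*z**2 + 28/3*z + 18 → 0
  remainder 0.

S(f_2,f_3): leading monomials are coprime, so the S-polynomial reduces to 0 (Buchberger's first criterion).
S(f_1,h_4): leading monomials are coprime, so the S-polynomial reduces to 0 (Buchberger's first criterion).
S(f_2,h_4): leading monomials are coprime, so the S-polynomial reduces to 0 (Buchberger's first criterion).
S(f_3,h_4): leading monomials are coprime, so the S-polynomial reduces to 0 (Buchberger's first criterion).
Every S-polynomial of the final basis reduces to 0, so we have a Gröbner basis.
Inter-reduce: drop elements whose leading term is divisible by another's, tail-reduce, and make monic.
Reduced Gröbner basis: {x + 3/8*z - 7/4, y + 4*z - 8, z**2 - 56/55*z - 108/55}.
Label its elements g_1 = x + 3/8*z - 7/4, g_2 = y + 4*z - 8, g_3 = z**2 - 56/55*z - 108/55.

Reduce p = 5*x*z + 5*x - y**2 + 12*y - 187/40*z - 113/20 modulo G:
  leading term x*z: subtract (5*z)·g_1 from 5*x*z + 5*x - y**2 + 12*y - 187/40*z - 113/20 → 5*x - y**2 + 12*y - 15/8*z**2 + 163/40*z - 113/20
  leading term x: subtract (5)·g_1 from 5*x - y**2 + 12*y - 15/8*z**2 + 163/40*z - 113/20 → -y**2 + 12*y - 15/8*z**2 + 11/5*z + 31/10
  leading term y**2: subtract (-y)·g_2 from -y**2 + 12*y - 15/8*z**2 + 11/5*z + 31/10 → 4*y*z + 4*y - 15/8*z**2 + 11/5*z + 31/10
  leading term y*z: subtract (4*z)·g_2 from 4*y*z + 4*y - 15/8*z**2 + 11/5*z + 31/10 → 4*y - 143/8*z**2 + 171/5*z + 31/10
  leading term y: subtract (4)·g_2 from 4*y - 143/8*z**2 + 171/5*z + 31/10 → -143/8*z**2 + 91/5*z + 351/10
  leading term z**2: subtract (-143/8)·g_3 from -143/8*z**2 + 91/5*z + 351/10 → 0
  normal form = 0.
Since the normal form is 0, p ∈ I.

5*x*z + 5*x - y**2 + 12*y - 187/40*z - 113/20 lies in I (it reduces to 0).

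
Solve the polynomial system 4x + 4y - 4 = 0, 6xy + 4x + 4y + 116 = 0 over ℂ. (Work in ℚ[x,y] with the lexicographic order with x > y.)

{(5, -4), (-4, 5)}

Compute a lex Gröbner basis by Buchberger's algorithm.
f_1 = 4x + 4y - 4, LT = x.
f_2 = 6xy + 4x + 4y + 116, LT = xy.

S(f_1,f_2): lcm = xy. S = -⅔x + y² - 5/3y - 58/3.
  leading term x: subtract (-⅙)·f_1 from -⅔x + y² - 5/3y - 58/3 → y² - y - 20
  leading term y²: no divisor's leading term divides it; move y² to the remainder.
  leading term y: no divisor's leading term divides it; move -y to the remainder.
  leading term 1: no divisor's leading term divides it; move -20 to the remainder.
  remainder y² - y - 20 ≠ 0; add h_3 = y² - y - 20 to the basis.

The other S-polynomials (S(f_1,h_3), S(f_2,h_3)) all reduce to 0 modulo the current basis, so we have a Gröbner basis.
Inter-reduce: drop elements whose leading term is divisible by another's, tail-reduce, and make monic.
Reduced Gröbner basis: {x + y - 1, y² - y - 20}.

The lex basis is triangular: the last element involves only y. Solving y² - y - 20 = 0 gives y ∈ {-4, 5}; substituting each value into the earlier elements determines the remaining variables.
  y = -4: the earlier basis element becomes x - 5 = 0, giving x = 5 — point (5, -4).
  y = 5: the earlier basis element becomes x + 4 = 0, giving x = -4 — point (-4, 5).
Each listed point satisfies every original equation (direct substitution).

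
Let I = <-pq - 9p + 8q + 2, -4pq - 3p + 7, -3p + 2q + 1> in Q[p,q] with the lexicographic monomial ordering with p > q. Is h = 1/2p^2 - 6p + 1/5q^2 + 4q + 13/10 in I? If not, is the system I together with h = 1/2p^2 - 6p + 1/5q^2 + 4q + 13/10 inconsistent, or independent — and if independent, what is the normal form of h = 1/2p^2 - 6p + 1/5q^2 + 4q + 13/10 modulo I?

First compute the reduced Gröbner basis of I by Buchberger's algorithm.
f_1 = -pq - 9p + 8q + 2, LT = pq.
f_2 = -4pq - 3p + 7, LT = pq.
f_3 = -3p + 2q + 1, LT = p.

S(f_1,f_2): lcm = pq. S = 33/4p - 8q - 1/4.
  leading term p: subtract (-11/4)·f_3 from 33/4p - 8q - 1/4 → -5/2q + 5/2
  leading term q: no divisor's leading term divides it; move -5/2q to the remainder.
  leading term 1: no divisor's leading term divides it; move 5/2 to the remainder.
  remainder -5/2q + 5/2 ≠ 0; add k_4 = -5/2q + 5/2 to the basis.

The other S-polynomials (S(f_1,f_3), S(f_2,f_3), S(f_1,k_4), S(f_2,k_4), S(f_3,k_4)) all reduce to 0 modulo the current basis, so we have a Gröbner basis.
Inter-reduce: drop elements whose leading term is divisible by another's, tail-reduce, and make monic.
Reduced Gröbner basis: {p - 1, q - 1}.
Label its elements g_1 = p - 1, g_2 = q - 1.

Reduce h = 1/2p^2 - 6p + 1/5q^2 + 4q + 13/10 modulo G:
  leading term p^2: subtract (1/2p)·g_1 from 1/2p^2 - 6p + 1/5q^2 + 4q + 13/10 → -11/2p + 1/5q^2 + 4q + 13/10
  leading term p: subtract (-11/2)·g_1 from -11/2p + 1/5q^2 + 4q + 13/10 → 1/5q^2 + 4q - 21/5
  leading term q^2: subtract (1/5q)·g_2 from 1/5q^2 + 4q - 21/5 → 21/5q - 21/5
  leading term q: subtract (21/5)·g_2 from 21/5q - 21/5 → 0
  normal form = 0.
Since the normal form is 0, h ∈ I.

1/2p^2 - 6p + 1/5q^2 + 4q + 13/10 lies in I (it reduces to 0).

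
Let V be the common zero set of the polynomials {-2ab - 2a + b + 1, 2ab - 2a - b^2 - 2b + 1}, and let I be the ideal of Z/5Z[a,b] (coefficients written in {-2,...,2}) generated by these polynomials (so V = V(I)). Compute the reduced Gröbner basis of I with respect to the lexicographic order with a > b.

f_1 = -2ab - 2a + b + 1, LT = ab.
f_2 = 2ab - 2a - b^2 - 2b + 1, LT = ab.

S(f_1,f_2): lcm = ab. S = 2a - 2b^2 - 2b - 1.
  reduce S modulo (f_1, f_2):
  remainder 2a - 2b^2 - 2b - 1 ≠ 0; add g_3 = 2a - 2b^2 - 2b - 1 to the basis.

S(f_1,g_3): lcm = ab. S = a + b^3 + b^2 + 2.
  reduce S modulo (f_1, f_2, g_3):
  remainder b^3 + 2b^2 + b ≠ 0; add g_4 = b^3 + 2b^2 + b to the basis.

The other S-polynomials (S(f_2,g_3), S(f_1,g_4), S(f_2,g_4), S(g_3,g_4)) all reduce to 0 modulo the current basis, so we have a Gröbner basis.
Inter-reduce: drop elements whose leading term is divisible by another's, tail-reduce, and make monic.

G = {a - b^2 - b + 2, b^3 + 2b^2 + b}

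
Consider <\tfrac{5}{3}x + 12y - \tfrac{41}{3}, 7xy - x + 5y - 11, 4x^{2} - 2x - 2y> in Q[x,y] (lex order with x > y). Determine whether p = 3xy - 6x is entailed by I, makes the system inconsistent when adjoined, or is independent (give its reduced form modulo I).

First compute the reduced Gröbner basis of I by Buchberger's algorithm.
f_1 = \tfrac{5}{3}x + 12y - \tfrac{41}{3}, LT = x.
f_2 = 7xy - x + 5y - 11, LT = xy.
f_3 = 4x^{2} - 2x - 2y, LT = x^{2}.

S(f_1,f_2): lcm = xy. S = \tfrac{1}{7}x + \tfrac{36}{5}y^{2} - \tfrac{312}{35}y + \tfrac{11}{7}.
  leading term x: subtract (\tfrac{3}{35})·f_1 from \tfrac{1}{7}x + \tfrac{36}{5}y^{2} - \tfrac{312}{35}y + \tfrac{11}{7} → \tfrac{36}{5}y^{2} - \tfrac{348}{35}y + \tfrac{96}{35}
  leading term y^{2}: no divisor's leading term divides it; move \tfrac{36}{5}y^{2} to the remainder.
  leading term y: no divisor's leading term divides it; move -\tfrac{348}{35}y to the remainder.
  leading term 1: no divisor's leading term divides it; move \tfrac{96}{35} to the remainder.
  remainder \tfrac{36}{5}y^{2} - \tfrac{348}{35}y + \tfrac{96}{35} ≠ 0; add h_4 = \tfrac{36}{5}y^{2} - \tfrac{348}{35}y + \tfrac{96}{35} to the basis.

S(f_1,f_3): lcm = x^{2}. S = \tfrac{36}{5}xy - \tfrac{77}{10}x + \tfrac{1}{2}y.
  leading term xy: subtract (\tfrac{108}{25}y)·f_1 from \tfrac{36}{5}xy - \tfrac{77}{10}x + \tfrac{1}{2}y → -\tfrac{77}{10}x - \tfrac{1296}{25}y^{2} + \tfrac{2977}{50}y
  leading term x: subtract (-\tfrac{231}{50})·f_1 from -\tfrac{77}{10}x - \tfrac{1296}{25}y^{2} + \tfrac{2977}{50}y → -\tfrac{1296}{25}y^{2} + \tfrac{5749}{50}y - \tfrac{3157}{50}
  leading term y^{2}: subtract (-\tfrac{36}{5})·h_4 from -\tfrac{1296}{25}y^{2} + \tfrac{5749}{50}y - \tfrac{3157}{50} → \tfrac{15187}{350}y - \tfrac{15187}{350}
  leading term y: no divisor's leading term divides it; move \tfrac{15187}{350}y to the remainder.
  leading term 1: no divisor's leading term divides it; move -\tfrac{15187}{350} to the remainder.
  remainder \tfrac{15187}{350}y - \tfrac{15187}{350} ≠ 0; add h_5 = \tfrac{15187}{350}y - \tfrac{15187}{350} to the basis.

S(f_2,f_3): lcm = x^{2}y. S = -\tfrac{1}{7}x^{2} + \tfrac{17}{14}xy - \tfrac{11}{7}x + \tfrac{1}{2}y^{2}.
  leading term x^{2}: subtract (-\tfrac{3}{35}x)·f_1 from -\tfrac{1}{7}x^{2} + \tfrac{17}{14}xy - \tfrac{11}{7}x + \tfrac{1}{2}y^{2} → \tfrac{157}{70}xy - \tfrac{96}{35}x + \tfrac{1}{2}y^{2}
  leading term xy: subtract (\tfrac{471}{350}y)·f_1 from \tfrac{157}{70}xy - \tfrac{96}{35}x + \tfrac{1}{2}y^{2} → -\tfrac{96}{35}x - \tfrac{5477}{350}y^{2} + \tfrac{6437}{350}y
  leading term x: subtract (-\tfrac{288}{175})·f_1 from -\tfrac{96}{35}x - \tfrac{5477}{350}y^{2} + \tfrac{6437}{350}y → -\tfrac{5477}{350}y^{2} + \tfrac{1907}{50}y - \tfrac{3936}{175}
  leading term y^{2}: subtract (-\tfrac{5477}{2520})·h_4 from -\tfrac{5477}{350}y^{2} + \tfrac{1907}{50}y - \tfrac{3936}{175} → \tfrac{60748}{3675}y - \tfrac{60748}{3675}
  leading term y: subtract (\tfrac{8}{21})·h_5 from \tfrac{60748}{3675}y - \tfrac{60748}{3675} → 0
  remainder 0.

S(f_1,h_4): leading monomials are coprime, so the S-polynomial reduces to 0 (Buchberger's first criterion).
S(f_2,h_4): lcm = xy^{2}. S = \tfrac{26}{21}xy - \tfrac{8}{21}x + \tfrac{5}{7}y^{2} - \tfrac{11}{7}y.
  leading term xy: subtract (\tfrac{26}{35}y)·f_1 from \tfrac{26}{21}xy - \tfrac{8}{21}x + \tfrac{5}{7}y^{2} - \tfrac{11}{7}y → -\tfrac{8}{21}x - \tfrac{41}{5}y^{2} + \tfrac{901}{105}y
  leading term x: subtract (-\tfrac{8}{35})·f_1 from -\tfrac{8}{21}x - \tfrac{41}{5}y^{2} + \tfrac{901}{105}y → -\tfrac{41}{5}y^{2} + \tfrac{1189}{105}y - \tfrac{328}{105}
  leading term y^{2}: subtract (-\tfrac{41}{36})·h_4 from -\tfrac{41}{5}y^{2} + \tfrac{1189}{105}y - \tfrac{328}{105} → 0
  remainder 0.

S(f_3,h_4): leading monomials are coprime, so the S-polynomial reduces to 0 (Buchberger's first criterion).
S(f_1,h_5): leading monomials are coprime, so the S-polynomial reduces to 0 (Buchberger's first criterion).
S(f_2,h_5): lcm = xy. S = \tfrac{6}{7}x + \tfrac{5}{7}y - \tfrac{11}{7}.
  leading term x: subtract (\tfrac{18}{35})·f_1 from \tfrac{6}{7}x + \tfrac{5}{7}y - \tfrac{11}{7} → -\tfrac{191}{35}y + \tfrac{191}{35}
  leading term y: subtract (-\tfrac{1910}{15187})·h_5 from -\tfrac{191}{35}y + \tfrac{191}{35} → 0
  remainder 0.

S(f_3,h_5): leading monomials are coprime, so the S-polynomial reduces to 0 (Buchberger's first criterion).
S(h_4,h_5): lcm = y^{2}. S = -\tfrac{8}{21}y + \tfrac{8}{21}.
  leading term y: subtract (-\tfrac{400}{45561})·h_5 from -\tfrac{8}{21}y + \tfrac{8}{21} → 0
  remainder 0.

Every S-polynomial of the final basis reduces to 0, so we have a Gröbner basis.
Inter-reduce: drop elements whose leading term is divisible by another's, tail-reduce, and make monic.
Reduced Gröbner basis: {x - 1, y - 1}.
Label its elements g_1 = x - 1, g_2 = y - 1.

Reduce p = 3xy - 6x modulo G:
  leading term xy: subtract (3y)·g_1 from 3xy - 6x → -6x + 3y
  leading term x: subtract (-6)·g_1 from -6x + 3y → 3y - 6
  leading term y: subtract (3)·g_2 from 3y - 6 → -3
  leading term 1: no divisor's leading term divides it; move -3 to the remainder.
  normal form = -3.
The normal form is nonzero, so p ∉ I. Since p minus its normal form lies in I, I + (p) = I + (r) where r = -3; decide whether this ideal is the whole ring.
Here r = -3 is a nonzero constant, hence a unit: 1 ∈ I + (p), the Gröbner basis of I + (p) is {1}, and the enlarged system has no common solution — adjoining p is inconsistent.

Adjoining 3xy - 6x makes the ideal the whole ring: the system is inconsistent.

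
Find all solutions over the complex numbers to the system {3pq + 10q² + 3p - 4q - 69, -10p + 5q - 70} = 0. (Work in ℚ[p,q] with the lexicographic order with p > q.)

Compute a lex Gröbner basis by Buchberger's algorithm.
f_1 = 3pq + 3p + 10q² - 4q - 69, LT = pq.
f_2 = -10p + 5q - 70, LT = p.

S(f_1,f_2): lcm = pq. S = p + 23/6q² - 25/3q - 23.
  leading term p: subtract (-1/10)·f_2 from p + 23/6q² - 25/3q - 23 → 23/6q² - 47/6q - 30
  leading term q²: no divisor's leading term divides it; move 23/6q² to the remainder.
  leading term q: no divisor's leading term divides it; move -47/6q to the remainder.
  leading term 1: no divisor's leading term divides it; move -30 to the remainder.
  remainder 23/6q² - 47/6q - 30 ≠ 0; add h_3 = 23/6q² - 47/6q - 30 to the basis.

The other S-polynomials (S(f_1,h_3), S(f_2,h_3)) all reduce to 0 modulo the current basis, so we have a Gröbner basis.
Inter-reduce: drop elements whose leading term is divisible by another's, tail-reduce, and make monic.
Reduced Gröbner basis: {p - ½q + 7, q² - 47/23q - 180/23}.

Elimination: the polynomial q² - 47/23q - 180/23 lies in the elimination ideal for q, so q ∈ {-45/23, 4}. For each such q, the remaining basis elements (now univariate) give the rest of the solution.
  q = -45/23: the earlier basis element becomes p + 367/46 = 0, giving p = -367/46 — point (-367/46, -45/23).
  q = 4: the earlier basis element becomes p + 5 = 0, giving p = -5 — point (-5, 4).
A lex Gröbner basis triangularizes the system, enabling back-substitution.

{(-367/46, -45/23), (-5, 4)}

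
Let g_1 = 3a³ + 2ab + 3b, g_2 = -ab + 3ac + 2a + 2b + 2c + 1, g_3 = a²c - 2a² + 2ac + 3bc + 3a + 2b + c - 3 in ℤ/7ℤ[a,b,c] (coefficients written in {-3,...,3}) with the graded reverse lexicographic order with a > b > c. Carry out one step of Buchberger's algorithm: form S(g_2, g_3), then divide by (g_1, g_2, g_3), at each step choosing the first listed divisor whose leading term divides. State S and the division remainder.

lcm(LM(g_2), LM(g_3)) = a²bc.
S = (lcm/LT(g_2))·g_2 − (lcm/LT(g_3))·g_3 = -3a²c² + 2a²b - 2a²c + 3abc - 3b²c - 2ac² - 3ab - 2b² - ac - bc + 3b.
Reduce S modulo (g_1, g_2, g_3) in that order:
  leading term a²c²: subtract (-3c)·g_3 from -3a²c² + 2a²b - 2a²c + 3abc - 3b²c - 2ac² - 3ab - 2b² - ac - bc + 3b → 2a²b - a²c + 3abc - 3b²c - 3ac² + 2bc² - 3ab - 2b² + ac - 2bc + 3c² + 3b - 2c
  leading term a²b: subtract (-2a)·g_2 from 2a²b - a²c + 3abc - 3b²c - 3ac² + 2bc² - 3ab - 2b² + ac - 2bc + 3c² + 3b - 2c → -2a²c + 3abc - 3b²c - 3ac² + 2bc² - 3a² + ab - 2b² - 2ac - 2bc + 3c² + 2a + 3b - 2c
  leading term a²c: subtract (-2)·g_3 from -2a²c + 3abc - 3b²c - 3ac² + 2bc² - 3a² + ab - 2b² - 2ac - 2bc + 3c² + 2a + 3b - 2c → 3abc - 3b²c - 3ac² + 2bc² + ab - 2b² + 2ac - 3bc + 3c² + a + 1
  leading term abc: subtract (-3c)·g_2 from 3abc - 3b²c - 3ac² + 2bc² + ab - 2b² + 2ac - 3bc + 3c² + a + 1 → -3b²c - ac² + 2bc² + ab - 2b² + ac + 3bc + 2c² + a + 3c + 1
  leading term b²c: no divisor's leading term divides it; move -3b²c to the remainder.
  leading term ac²: no divisor's leading term divides it; move -ac² to the remainder.
  leading term bc²: no divisor's leading term divides it; move 2bc² to the remainder.
  leading term ab: subtract (-1)·g_2 from ab - 2b² + ac + 3bc + 2c² + a + 3c + 1 → -2b² - 3ac + 3bc + 2c² + 3a + 2b - 2c + 2
  leading term b²: no divisor's leading term divides it; move -2b² to the remainder.
  leading term ac: no divisor's leading term divides it; move -3ac to the remainder.
  leading term bc: no divisor's leading term divides it; move 3bc to the remainder.
  leading term c²: no divisor's leading term divides it; move 2c² to the remainder.
  leading term a: no divisor's leading term divides it; move 3a to the remainder.
  leading term b: no divisor's leading term divides it; move 2b to the remainder.
  leading term c: no divisor's leading term divides it; move -2c to the remainder.
  leading term 1: no divisor's leading term divides it; move 2 to the remainder.
The remainder -3b²c - ac² + 2bc² - 2b² - 3ac + 3bc + 2c² + 3a + 2b - 2c + 2 is nonzero, so it would be added as the next basis element.

S(g_2, g_3) = -3a²c² + 2a²b - 2a²c + 3abc - 3b²c - 2ac² - 3ab - 2b² - ac - bc + 3b; remainder on division = -3b²c - ac² + 2bc² - 2b² - 3ac + 3bc + 2c² + 3a + 2b - 2c + 2.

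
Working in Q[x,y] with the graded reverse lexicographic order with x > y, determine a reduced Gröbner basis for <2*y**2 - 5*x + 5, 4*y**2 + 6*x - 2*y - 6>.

G = {y**2 - 5/16*y, x - 1/8*y - 1}

f_1 = 2*y**2 - 5*x + 5, LT = y**2.
f_2 = 4*y**2 + 6*x - 2*y - 6, LT = y**2.

S(f_1,f_2): lcm = y**2. S = -4*x + 1/2*y + 4.
  leading term x: no divisor's leading term divides it; move -4*x to the remainder.
  leading term y: no divisor's leading term divides it; move 1/2*y to the remainder.
  leading term 1: no divisor's leading term divides it; move 4 to the remainder.
  remainder -4*x + 1/2*y + 4 ≠ 0; add g_3 = -4*x + 1/2*y + 4 to the basis.

S(f_1,g_3): leading monomials are coprime, so the S-polynomial reduces to 0 (Buchberger's first criterion).
S(f_2,g_3): leading monomials are coprime, so the S-polynomial reduces to 0 (Buchberger's first criterion).
Every S-polynomial of the final basis reduces to 0, so we have a Gröbner basis.
Inter-reduce: drop elements whose leading term is divisible by another's, tail-reduce, and make monic.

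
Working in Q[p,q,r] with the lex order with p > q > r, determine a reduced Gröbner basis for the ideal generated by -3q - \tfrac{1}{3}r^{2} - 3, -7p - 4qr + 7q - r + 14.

G = {p - \tfrac{4}{63}r^{3} + \tfrac{1}{9}r^{2} - \tfrac{3}{7}r - 1, q + \tfrac{1}{9}r^{2} + 1}

The reduced Gröbner basis is the canonical form of the ideal for this ordering.

f_1 = -3q - \tfrac{1}{3}r^{2} - 3, LT = q.
f_2 = -7p - 4qr + 7q - r + 14, LT = p.

The S-polynomials (S(f_1,f_2)) all reduce to 0 modulo the current basis, so we have a Gröbner basis.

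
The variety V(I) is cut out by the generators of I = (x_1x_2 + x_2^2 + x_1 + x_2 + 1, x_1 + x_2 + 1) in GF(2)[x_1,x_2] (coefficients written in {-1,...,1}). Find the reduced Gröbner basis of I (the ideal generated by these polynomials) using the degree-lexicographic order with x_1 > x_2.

The reduced Gröbner basis is the canonical form of the ideal for this ordering.

f_1 = x_1x_2 + x_2^2 + x_1 + x_2 + 1, LT = x_1x_2.
f_2 = x_1 + x_2 + 1, LT = x_1.

S(f_1,f_2): lcm = x_1x_2. S = x_1 + 1.
  leading term x_1: subtract (1)·f_2 from x_1 + 1 → x_2
  leading term x_2: no divisor's leading term divides it; move x_2 to the remainder.
  remainder x_2 ≠ 0; add g_3 = x_2 to the basis.

The other S-polynomials (S(f_1,g_3), S(f_2,g_3)) all reduce to 0 modulo the current basis, so we have a Gröbner basis.
Inter-reduce: drop elements whose leading term is divisible by another's, tail-reduce, and make monic.

G = {x_1 + 1, x_2}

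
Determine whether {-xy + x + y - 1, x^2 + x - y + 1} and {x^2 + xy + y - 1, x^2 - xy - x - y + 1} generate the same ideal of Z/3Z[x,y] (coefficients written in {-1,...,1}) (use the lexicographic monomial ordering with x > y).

No, the ideals differ.

Since reduced Gröbner bases are canonical representatives of ideals under a given ordering, it suffices to compute and compare them.
Buchberger on the first generating set:
f_1 = -xy + x + y - 1, LT = xy.
f_2 = x^2 + x - y + 1, LT = x^2.

S(f_1,f_2): lcm = x^2y. S = -x^2 + xy + x + y^2 - y.
  reduce S modulo (f_1, f_2):
  remainder y^2 - y ≠ 0; add g_3 = y^2 - y to the basis.

The other S-polynomials (S(f_1,g_3), S(f_2,g_3)) all reduce to 0 modulo the current basis, so we have a Gröbner basis.
Inter-reduce: drop elements whose leading term is divisible by another's, tail-reduce, and make monic.
Reduced Gröbner basis: {x^2 + x - y + 1, xy - x - y + 1, y^2 - y}.

Buchberger on the second generating set:
h_1 = x^2 + xy + y - 1, LT = x^2.
h_2 = x^2 - xy - x - y + 1, LT = x^2.

S(h_1,h_2): lcm = x^2. S = -xy + x - y + 1.
  reduce S modulo (h_1, h_2):
  remainder -xy + x - y + 1 ≠ 0; add k_3 = -xy + x - y + 1 to the basis.

The other S-polynomials (S(h_1,k_3), S(h_2,k_3)) all reduce to 0 modulo the current basis, so we have a Gröbner basis.
Inter-reduce: drop elements whose leading term is divisible by another's, tail-reduce, and make monic.
Reduced Gröbner basis: {x^2 + x, xy - x + y - 1}.

Since the reduced bases disagree, the two ideals are not the same.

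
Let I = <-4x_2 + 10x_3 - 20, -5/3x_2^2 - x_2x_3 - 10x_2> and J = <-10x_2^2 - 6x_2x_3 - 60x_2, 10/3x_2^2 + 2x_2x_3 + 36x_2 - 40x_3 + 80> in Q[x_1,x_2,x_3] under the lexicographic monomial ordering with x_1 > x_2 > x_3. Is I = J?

Two ideals are equal iff their reduced Gröbner bases coincide (the reduced basis is unique for a fixed ordering).
Buchberger on the first generating set:
f_1 = -4x_2 + 10x_3 - 20, LT = x_2.
f_2 = -5/3x_2^2 - x_2x_3 - 10x_2, LT = x_2^2.

S(f_1,f_2): lcm = x_2^2. S = -31/10x_2x_3 - x_2.
  leading term x_2x_3: subtract (31/40x_3)·f_1 from -31/10x_2x_3 - x_2 → -x_2 - 31/4x_3^2 + 31/2x_3
  leading term x_2: subtract (1/4)·f_1 from -x_2 - 31/4x_3^2 + 31/2x_3 → -31/4x_3^2 + 13x_3 + 5
  leading term x_3^2: no divisor's leading term divides it; move -31/4x_3^2 to the remainder.
  leading term x_3: no divisor's leading term divides it; move 13x_3 to the remainder.
  leading term 1: no divisor's leading term divides it; move 5 to the remainder.
  remainder -31/4x_3^2 + 13x_3 + 5 ≠ 0; add g_3 = -31/4x_3^2 + 13x_3 + 5 to the basis.

S(f_1,g_3): leading monomials are coprime, so the S-polynomial reduces to 0 (Buchberger's first criterion).
S(f_2,g_3): leading monomials are coprime, so the S-polynomial reduces to 0 (Buchberger's first criterion).
Every S-polynomial of the final basis reduces to 0, so we have a Gröbner basis.
Inter-reduce: drop elements whose leading term is divisible by another's, tail-reduce, and make monic.
Reduced Gröbner basis: {x_2 - 5/2x_3 + 5, x_3^2 - 52/31x_3 - 20/31}.

Buchberger on the second generating set:
h_1 = -10x_2^2 - 6x_2x_3 - 60x_2, LT = x_2^2.
h_2 = 10/3x_2^2 + 2x_2x_3 + 36x_2 - 40x_3 + 80, LT = x_2^2.

S(h_1,h_2): lcm = x_2^2. S = -24/5x_2 + 12x_3 - 24.
  leading term x_2: no divisor's leading term divides it; move -24/5x_2 to the remainder.
  leading term x_3: no divisor's leading term divides it; move 12x_3 to the remainder.
  leading term 1: no divisor's leading term divides it; move -24 to the remainder.
  remainder -24/5x_2 + 12x_3 - 24 ≠ 0; add k_3 = -24/5x_2 + 12x_3 - 24 to the basis.

S(h_1,k_3): lcm = x_2^2. S = 31/10x_2x_3 + x_2.
  leading term x_2x_3: subtract (-31/48x_3)·k_3 from 31/10x_2x_3 + x_2 → x_2 + 31/4x_3^2 - 31/2x_3
  leading term x_2: subtract (-5/24)·k_3 from x_2 + 31/4x_3^2 - 31/2x_3 → 31/4x_3^2 - 13x_3 - 5
  leading term x_3^2: no divisor's leading term divides it; move 31/4x_3^2 to the remainder.
  leading term x_3: no divisor's leading term divides it; move -13x_3 to the remainder.
  leading term 1: no divisor's leading term divides it; move -5 to the remainder.
  remainder 31/4x_3^2 - 13x_3 - 5 ≠ 0; add k_4 = 31/4x_3^2 - 13x_3 - 5 to the basis.

S(h_2,k_3): lcm = x_2^2. S = 31/10x_2x_3 + 29/5x_2 - 12x_3 + 24.
  leading term x_2x_3: subtract (-31/48x_3)·k_3 from 31/10x_2x_3 + 29/5x_2 - 12x_3 + 24 → 29/5x_2 + 31/4x_3^2 - 55/2x_3 + 24
  leading term x_2: subtract (-29/24)·k_3 from 29/5x_2 + 31/4x_3^2 - 55/2x_3 + 24 → 31/4x_3^2 - 13x_3 - 5
  leading term x_3^2: subtract (1)·k_4 from 31/4x_3^2 - 13x_3 - 5 → 0
  remainder 0.

S(h_1,k_4): leading monomials are coprime, so the S-polynomial reduces to 0 (Buchberger's first criterion).
S(h_2,k_4): leading monomials are coprime, so the S-polynomial reduces to 0 (Buchberger's first criterion).
S(k_3,k_4): leading monomials are coprime, so the S-polynomial reduces to 0 (Buchberger's first criterion).
Every S-polynomial of the final basis reduces to 0, so we have a Gröbner basis.
Inter-reduce: drop elements whose leading term is divisible by another's, tail-reduce, and make monic.
Reduced Gröbner basis: {x_2 - 5/2x_3 + 5, x_3^2 - 52/31x_3 - 20/31}.

The two bases agree; hence the ideals are identical.

Yes, the ideals are equal.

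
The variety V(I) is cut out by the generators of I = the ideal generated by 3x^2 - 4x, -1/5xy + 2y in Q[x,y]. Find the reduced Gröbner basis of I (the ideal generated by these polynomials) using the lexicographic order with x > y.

G = {x^2 - 4/3x, y}

f_1 = 3x^2 - 4x, LT = x^2.
f_2 = -1/5xy + 2y, LT = xy.

S(f_1,f_2): lcm = x^2y. S = 26/3xy.
  leading term xy: subtract (-130/3)·f_2 from 26/3xy → 260/3y
  leading term y: no divisor's leading term divides it; move 260/3y to the remainder.
  remainder 260/3y ≠ 0; add g_3 = 260/3y to the basis.

The other S-polynomials (S(f_1,g_3), S(f_2,g_3)) all reduce to 0 modulo the current basis, so we have a Gröbner basis.
Inter-reduce: drop elements whose leading term is divisible by another's, tail-reduce, and make monic.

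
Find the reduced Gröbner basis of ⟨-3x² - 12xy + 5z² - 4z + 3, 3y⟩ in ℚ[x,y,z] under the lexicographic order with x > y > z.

f_1 = -3x² - 12xy + 5z² - 4z + 3, LT = x².
f_2 = 3y, LT = y.

The S-polynomials (S(f_1,f_2)) all reduce to 0 modulo the current basis, so we have a Gröbner basis.

G = {x² - 5/3z² + 4/3z - 1, y}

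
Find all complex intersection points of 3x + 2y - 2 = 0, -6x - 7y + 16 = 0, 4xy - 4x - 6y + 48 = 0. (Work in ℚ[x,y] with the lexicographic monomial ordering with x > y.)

Compute a lex Gröbner basis by Buchberger's algorithm.
f_1 = 3x + 2y - 2, LT = x.
f_2 = -6x - 7y + 16, LT = x.
f_3 = 4xy - 4x - 6y + 48, LT = xy.

S(f_1,f_2): lcm = x. S = -½y + 2.
  leading term y: no divisor's leading term divides it; move -½y to the remainder.
  leading term 1: no divisor's leading term divides it; move 2 to the remainder.
  remainder -½y + 2 ≠ 0; add h_4 = -½y + 2 to the basis.

The other S-polynomials (S(f_1,f_3), S(f_2,f_3), S(f_1,h_4), S(f_2,h_4), S(f_3,h_4)) all reduce to 0 modulo the current basis, so we have a Gröbner basis.
Inter-reduce: drop elements whose leading term is divisible by another's, tail-reduce, and make monic.
Reduced Gröbner basis: {x + 2, y - 4}.

Since the basis is lex-ordered, y - 4 is univariate in y. Its roots are {4}. Back-substituting each root into the other basis elements fixes the other coordinates.
  y = 4: the earlier basis element becomes x + 2 = 0, giving x = -2 — point (-2, 4).
Check: every point annihilates each of the original generators.

{(-2, 4)}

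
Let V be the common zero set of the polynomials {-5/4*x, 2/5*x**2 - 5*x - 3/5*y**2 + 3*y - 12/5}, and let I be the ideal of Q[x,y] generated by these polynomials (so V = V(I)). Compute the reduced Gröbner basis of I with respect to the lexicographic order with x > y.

G = {x, y**2 - 5*y + 4}

Buchberger's algorithm terminates because the ascending chain of leading-term ideals stabilizes.

f_1 = -5/4*x, LT = x.
f_2 = 2/5*x**2 - 5*x - 3/5*y**2 + 3*y - 12/5, LT = x**2.

S(f_1,f_2): lcm = x**2. S = 25/2*x + 3/2*y**2 - 15/2*y + 6.
  leading term x: subtract (-10)·f_1 from 25/2*x + 3/2*y**2 - 15/2*y + 6 → 3/2*y**2 - 15/2*y + 6
  leading term y**2: no divisor's leading term divides it; move 3/2*y**2 to the remainder.
  leading term y: no divisor's leading term divides it; move -15/2*y to the remainder.
  leading term 1: no divisor's leading term divides it; move 6 to the remainder.
  remainder 3/2*y**2 - 15/2*y + 6 ≠ 0; add g_3 = 3/2*y**2 - 15/2*y + 6 to the basis.

The other S-polynomials (S(f_1,g_3), S(f_2,g_3)) all reduce to 0 modulo the current basis, so we have a Gröbner basis.
Inter-reduce: drop elements whose leading term is divisible by another's, tail-reduce, and make monic.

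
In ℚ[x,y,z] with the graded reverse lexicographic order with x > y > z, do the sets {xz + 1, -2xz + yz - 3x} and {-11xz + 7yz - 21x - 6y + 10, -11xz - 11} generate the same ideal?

No, the ideals differ.

For a fixed monomial order, each ideal has a unique reduced Gröbner basis; comparing bases decides equality.
Buchberger on the first generating set:
f_1 = xz + 1, LT = xz.
f_2 = -2xz + yz - 3x, LT = xz.

S(f_1,f_2): lcm = xz. S = ½yz - 3/2x + 1.
  leading term yz: no divisor's leading term divides it; move ½yz to the remainder.
  leading term x: no divisor's leading term divides it; move -3/2x to the remainder.
  leading term 1: no divisor's leading term divides it; move 1 to the remainder.
  remainder ½yz - 3/2x + 1 ≠ 0; add g_3 = ½yz - 3/2x + 1 to the basis.

S(f_1,g_3): lcm = xyz. S = 3x² - 2x + y.
  leading term x²: no divisor's leading term divides it; move 3x² to the remainder.
  leading term x: no divisor's leading term divides it; move -2x to the remainder.
  leading term y: no divisor's leading term divides it; move y to the remainder.
  remainder 3x² - 2x + y ≠ 0; add g_4 = 3x² - 2x + y to the basis.

The other S-polynomials (S(f_2,g_3), S(f_1,g_4), S(f_2,g_4), S(g_3,g_4)) all reduce to 0 modulo the current basis, so we have a Gröbner basis.
Inter-reduce: drop elements whose leading term is divisible by another's, tail-reduce, and make monic.
Reduced Gröbner basis: {x² - ⅔x + ⅓y, xz + 1, yz - 3x + 2}.

Buchberger on the second generating set:
h_1 = -11xz + 7yz - 21x - 6y + 10, LT = xz.
h_2 = -11xz - 11, LT = xz.

S(h_1,h_2): lcm = xz. S = -7/11yz + 21/11x + 6/11y - 21/11.
  leading term yz: no divisor's leading term divides it; move -7/11yz to the remainder.
  leading term x: no divisor's leading term divides it; move 21/11x to the remainder.
  leading term y: no divisor's leading term divides it; move 6/11y to the remainder.
  leading term 1: no divisor's leading term divides it; move -21/11 to the remainder.
  remainder -7/11yz + 21/11x + 6/11y - 21/11 ≠ 0; add k_3 = -7/11yz + 21/11x + 6/11y - 21/11 to the basis.

S(h_1,k_3): lcm = xyz. S = -7/11y²z + 3x² + 213/77xy + 6/11y² - 3x - 10/11y.
  leading term y²z: subtract (y)·k_3 from -7/11y²z + 3x² + 213/77xy + 6/11y² - 3x - 10/11y → 3x² + 6/7xy - 3x + y
  leading term x²: no divisor's leading term divides it; move 3x² to the remainder.
  leading term xy: no divisor's leading term divides it; move 6/7xy to the remainder.
  leading term x: no divisor's leading term divides it; move -3x to the remainder.
  leading term y: no divisor's leading term divides it; move y to the remainder.
  remainder 3x² + 6/7xy - 3x + y ≠ 0; add k_4 = 3x² + 6/7xy - 3x + y to the basis.

The other S-polynomials (S(h_2,k_3), S(h_1,k_4), S(h_2,k_4), S(k_3,k_4)) all reduce to 0 modulo the current basis, so we have a Gröbner basis.
Inter-reduce: drop elements whose leading term is divisible by another's, tail-reduce, and make monic.
Reduced Gröbner basis: {x² + 2/7xy - x + ⅓y, xz + 1, yz - 3x - 6/7y + 3}.

Since the reduced bases disagree, the two ideals are not the same.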